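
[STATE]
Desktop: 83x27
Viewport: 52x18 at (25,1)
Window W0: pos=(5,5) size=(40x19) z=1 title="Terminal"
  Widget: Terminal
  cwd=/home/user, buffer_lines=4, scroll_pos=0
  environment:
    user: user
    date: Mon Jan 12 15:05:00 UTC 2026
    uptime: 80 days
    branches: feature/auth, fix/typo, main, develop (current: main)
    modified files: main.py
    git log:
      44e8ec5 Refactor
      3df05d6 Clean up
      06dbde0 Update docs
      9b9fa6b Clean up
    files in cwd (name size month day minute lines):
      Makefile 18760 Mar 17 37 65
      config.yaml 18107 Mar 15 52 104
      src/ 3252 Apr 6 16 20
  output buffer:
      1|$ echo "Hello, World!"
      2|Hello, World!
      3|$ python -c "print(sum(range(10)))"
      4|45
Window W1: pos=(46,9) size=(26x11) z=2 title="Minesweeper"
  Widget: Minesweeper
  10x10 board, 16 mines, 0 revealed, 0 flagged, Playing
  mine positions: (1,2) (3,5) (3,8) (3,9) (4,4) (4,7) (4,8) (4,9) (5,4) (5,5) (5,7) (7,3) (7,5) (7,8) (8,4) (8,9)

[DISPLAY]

                                                    
                                                    
                                                    
                                                    
━━━━━━━━━━━━━━━━━━━┓                                
                   ┃                                
───────────────────┨                                
d!"                ┃                                
                   ┃ ┏━━━━━━━━━━━━━━━━━━━━━━━━┓     
sum(range(10)))"   ┃ ┃ Minesweeper            ┃     
                   ┃ ┠────────────────────────┨     
                   ┃ ┃■■■■■■■■■■              ┃     
                   ┃ ┃■■■■■■■■■■              ┃     
                   ┃ ┃■■■■■■■■■■              ┃     
                   ┃ ┃■■■■■■■■■■              ┃     
                   ┃ ┃■■■■■■■■■■              ┃     
                   ┃ ┃■■■■■■■■■■              ┃     
                   ┃ ┃■■■■■■■■■■              ┃     


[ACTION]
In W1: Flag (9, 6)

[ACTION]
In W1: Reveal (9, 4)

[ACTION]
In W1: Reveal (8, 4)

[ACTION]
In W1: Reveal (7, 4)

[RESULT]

                                                    
                                                    
                                                    
                                                    
━━━━━━━━━━━━━━━━━━━┓                                
                   ┃                                
───────────────────┨                                
d!"                ┃                                
                   ┃ ┏━━━━━━━━━━━━━━━━━━━━━━━━┓     
sum(range(10)))"   ┃ ┃ Minesweeper            ┃     
                   ┃ ┠────────────────────────┨     
                   ┃ ┃■■■■■■■■■■              ┃     
                   ┃ ┃■■✹■■■■■■■              ┃     
                   ┃ ┃■■■■■■■■■■              ┃     
                   ┃ ┃■■■■■✹■■✹✹              ┃     
                   ┃ ┃■■■■✹■■✹✹✹              ┃     
                   ┃ ┃■■■■✹✹■✹■■              ┃     
                   ┃ ┃■■■■■■■■■■              ┃     


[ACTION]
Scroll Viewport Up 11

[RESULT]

                                                    
                                                    
                                                    
                                                    
                                                    
━━━━━━━━━━━━━━━━━━━┓                                
                   ┃                                
───────────────────┨                                
d!"                ┃                                
                   ┃ ┏━━━━━━━━━━━━━━━━━━━━━━━━┓     
sum(range(10)))"   ┃ ┃ Minesweeper            ┃     
                   ┃ ┠────────────────────────┨     
                   ┃ ┃■■■■■■■■■■              ┃     
                   ┃ ┃■■✹■■■■■■■              ┃     
                   ┃ ┃■■■■■■■■■■              ┃     
                   ┃ ┃■■■■■✹■■✹✹              ┃     
                   ┃ ┃■■■■✹■■✹✹✹              ┃     
                   ┃ ┃■■■■✹✹■✹■■              ┃     


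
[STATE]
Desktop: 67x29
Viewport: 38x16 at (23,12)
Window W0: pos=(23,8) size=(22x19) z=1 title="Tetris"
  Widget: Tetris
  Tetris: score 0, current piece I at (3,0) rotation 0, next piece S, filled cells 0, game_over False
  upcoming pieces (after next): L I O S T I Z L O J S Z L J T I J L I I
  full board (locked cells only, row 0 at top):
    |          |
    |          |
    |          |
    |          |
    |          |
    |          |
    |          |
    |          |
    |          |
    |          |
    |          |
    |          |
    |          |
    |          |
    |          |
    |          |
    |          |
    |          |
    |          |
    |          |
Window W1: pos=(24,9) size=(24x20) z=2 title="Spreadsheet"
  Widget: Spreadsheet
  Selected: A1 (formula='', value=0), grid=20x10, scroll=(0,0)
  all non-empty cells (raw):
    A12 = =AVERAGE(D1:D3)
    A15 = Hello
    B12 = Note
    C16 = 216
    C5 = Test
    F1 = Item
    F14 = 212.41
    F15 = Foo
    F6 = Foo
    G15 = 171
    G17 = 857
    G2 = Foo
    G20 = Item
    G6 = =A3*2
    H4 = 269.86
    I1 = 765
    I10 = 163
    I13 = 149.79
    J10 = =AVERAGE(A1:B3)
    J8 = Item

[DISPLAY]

┃┃A1:                   ┃             
┃┃       A       B      ┃             
┃┃----------------------┃             
┃┃  1      [0]       0  ┃             
┃┃  2        0       0  ┃             
┃┃  3        0       0  ┃             
┃┃  4        0       0  ┃             
┃┃  5        0       0Te┃             
┃┃  6        0       0  ┃             
┃┃  7        0       0  ┃             
┃┃  8        0       0  ┃             
┃┃  9        0       0  ┃             
┃┃ 10        0       0  ┃             
┃┃ 11        0       0  ┃             
┗┃ 12        0Note      ┃             
 ┃ 13        0       0  ┃             


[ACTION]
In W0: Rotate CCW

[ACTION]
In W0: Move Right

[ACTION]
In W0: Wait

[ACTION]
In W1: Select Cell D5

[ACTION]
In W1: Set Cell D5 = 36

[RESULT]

┃┃D5: 36                ┃             
┃┃       A       B      ┃             
┃┃----------------------┃             
┃┃  1        0       0  ┃             
┃┃  2        0       0  ┃             
┃┃  3        0       0  ┃             
┃┃  4        0       0  ┃             
┃┃  5        0       0Te┃             
┃┃  6        0       0  ┃             
┃┃  7        0       0  ┃             
┃┃  8        0       0  ┃             
┃┃  9        0       0  ┃             
┃┃ 10        0       0  ┃             
┃┃ 11        0       0  ┃             
┗┃ 12        0Note      ┃             
 ┃ 13        0       0  ┃             


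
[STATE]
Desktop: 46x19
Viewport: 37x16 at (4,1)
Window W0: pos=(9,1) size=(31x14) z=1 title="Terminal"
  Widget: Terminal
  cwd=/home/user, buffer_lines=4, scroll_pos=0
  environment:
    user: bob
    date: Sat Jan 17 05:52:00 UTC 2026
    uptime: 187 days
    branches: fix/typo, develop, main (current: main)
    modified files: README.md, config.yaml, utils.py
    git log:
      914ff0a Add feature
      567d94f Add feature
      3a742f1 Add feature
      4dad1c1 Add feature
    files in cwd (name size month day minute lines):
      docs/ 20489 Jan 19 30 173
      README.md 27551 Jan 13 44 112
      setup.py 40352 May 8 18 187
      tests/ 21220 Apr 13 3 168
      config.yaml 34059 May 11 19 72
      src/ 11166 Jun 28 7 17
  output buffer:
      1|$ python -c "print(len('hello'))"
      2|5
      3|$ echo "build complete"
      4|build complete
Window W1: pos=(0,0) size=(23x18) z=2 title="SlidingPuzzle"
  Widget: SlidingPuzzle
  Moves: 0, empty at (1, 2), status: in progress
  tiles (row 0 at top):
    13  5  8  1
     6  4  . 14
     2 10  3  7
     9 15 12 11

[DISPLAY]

idingPuzzle       ┃━━━━━━━━━━━━━━━━┓ 
──────────────────┨                ┃ 
──┬────┬────┬────┐┃────────────────┨ 
3 │  5 │  8 │  1 │┃print(len('hello┃ 
──┼────┼────┼────┤┃                ┃ 
6 │  4 │    │ 14 │┃ complete"      ┃ 
──┼────┼────┼────┤┃e               ┃ 
2 │ 10 │  3 │  7 │┃                ┃ 
──┼────┼────┼────┤┃                ┃ 
9 │ 15 │ 12 │ 11 │┃                ┃ 
──┴────┴────┴────┘┃                ┃ 
es: 0             ┃                ┃ 
                  ┃                ┃ 
                  ┃━━━━━━━━━━━━━━━━┛ 
                  ┃                  
                  ┃                  


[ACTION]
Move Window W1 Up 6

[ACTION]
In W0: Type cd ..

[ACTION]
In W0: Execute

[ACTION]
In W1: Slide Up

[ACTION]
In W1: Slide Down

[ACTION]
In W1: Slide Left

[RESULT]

idingPuzzle       ┃━━━━━━━━━━━━━━━━┓ 
──────────────────┨                ┃ 
──┬────┬────┬────┐┃────────────────┨ 
3 │  5 │  8 │  1 │┃print(len('hello┃ 
──┼────┼────┼────┤┃                ┃ 
6 │  4 │ 14 │    │┃ complete"      ┃ 
──┼────┼────┼────┤┃e               ┃ 
2 │ 10 │  3 │  7 │┃                ┃ 
──┼────┼────┼────┤┃                ┃ 
9 │ 15 │ 12 │ 11 │┃                ┃ 
──┴────┴────┴────┘┃                ┃ 
es: 3             ┃                ┃ 
                  ┃                ┃ 
                  ┃━━━━━━━━━━━━━━━━┛ 
                  ┃                  
                  ┃                  


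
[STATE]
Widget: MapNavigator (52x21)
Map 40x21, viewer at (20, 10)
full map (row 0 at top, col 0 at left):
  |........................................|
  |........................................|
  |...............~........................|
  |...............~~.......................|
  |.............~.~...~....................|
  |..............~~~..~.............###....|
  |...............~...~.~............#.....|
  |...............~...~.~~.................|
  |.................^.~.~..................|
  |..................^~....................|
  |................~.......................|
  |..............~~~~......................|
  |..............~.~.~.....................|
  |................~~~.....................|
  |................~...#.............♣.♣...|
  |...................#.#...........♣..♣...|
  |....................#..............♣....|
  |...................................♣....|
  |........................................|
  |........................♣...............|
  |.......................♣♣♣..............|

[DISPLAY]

      ........................................      
      ........................................      
      ...............~........................      
      ...............~~.......................      
      .............~.~...~....................      
      ..............~~~..~.............###....      
      ...............~...~.~............#.....      
      ...............~...~.~~.................      
      .................^.~.~..................      
      ..................^~....................      
      ................~...@...................      
      ..............~~~~......................      
      ..............~.~.~.....................      
      ................~~~.....................      
      ................~...#.............♣.♣...      
      ...................#.#...........♣..♣...      
      ....................#..............♣....      
      ...................................♣....      
      ........................................      
      ........................♣...............      
      .......................♣♣♣..............      


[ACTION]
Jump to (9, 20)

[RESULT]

                 ................~..................
                 ..............~~~~.................
                 ..............~.~.~................
                 ................~~~................
                 ................~...#.............♣
                 ...................#.#...........♣.
                 ....................#..............
                 ...................................
                 ...................................
                 ........................♣..........
                 .........@.............♣♣♣.........
                                                    
                                                    
                                                    
                                                    
                                                    
                                                    
                                                    
                                                    
                                                    
                                                    


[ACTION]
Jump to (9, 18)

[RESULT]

                 .................^.~.~.............
                 ..................^~...............
                 ................~..................
                 ..............~~~~.................
                 ..............~.~.~................
                 ................~~~................
                 ................~...#.............♣
                 ...................#.#...........♣.
                 ....................#..............
                 ...................................
                 .........@.........................
                 ........................♣..........
                 .......................♣♣♣.........
                                                    
                                                    
                                                    
                                                    
                                                    
                                                    
                                                    
                                                    


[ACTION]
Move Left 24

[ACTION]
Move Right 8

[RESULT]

                  .................^.~.~............
                  ..................^~..............
                  ................~.................
                  ..............~~~~................
                  ..............~.~.~...............
                  ................~~~...............
                  ................~...#.............
                  ...................#.#...........♣
                  ....................#.............
                  ..................................
                  ........@.........................
                  ........................♣.........
                  .......................♣♣♣........
                                                    
                                                    
                                                    
                                                    
                                                    
                                                    
                                                    
                                                    


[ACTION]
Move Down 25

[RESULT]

                  ................~.................
                  ..............~~~~................
                  ..............~.~.~...............
                  ................~~~...............
                  ................~...#.............
                  ...................#.#...........♣
                  ....................#.............
                  ..................................
                  ..................................
                  ........................♣.........
                  ........@..............♣♣♣........
                                                    
                                                    
                                                    
                                                    
                                                    
                                                    
                                                    
                                                    
                                                    
                                                    


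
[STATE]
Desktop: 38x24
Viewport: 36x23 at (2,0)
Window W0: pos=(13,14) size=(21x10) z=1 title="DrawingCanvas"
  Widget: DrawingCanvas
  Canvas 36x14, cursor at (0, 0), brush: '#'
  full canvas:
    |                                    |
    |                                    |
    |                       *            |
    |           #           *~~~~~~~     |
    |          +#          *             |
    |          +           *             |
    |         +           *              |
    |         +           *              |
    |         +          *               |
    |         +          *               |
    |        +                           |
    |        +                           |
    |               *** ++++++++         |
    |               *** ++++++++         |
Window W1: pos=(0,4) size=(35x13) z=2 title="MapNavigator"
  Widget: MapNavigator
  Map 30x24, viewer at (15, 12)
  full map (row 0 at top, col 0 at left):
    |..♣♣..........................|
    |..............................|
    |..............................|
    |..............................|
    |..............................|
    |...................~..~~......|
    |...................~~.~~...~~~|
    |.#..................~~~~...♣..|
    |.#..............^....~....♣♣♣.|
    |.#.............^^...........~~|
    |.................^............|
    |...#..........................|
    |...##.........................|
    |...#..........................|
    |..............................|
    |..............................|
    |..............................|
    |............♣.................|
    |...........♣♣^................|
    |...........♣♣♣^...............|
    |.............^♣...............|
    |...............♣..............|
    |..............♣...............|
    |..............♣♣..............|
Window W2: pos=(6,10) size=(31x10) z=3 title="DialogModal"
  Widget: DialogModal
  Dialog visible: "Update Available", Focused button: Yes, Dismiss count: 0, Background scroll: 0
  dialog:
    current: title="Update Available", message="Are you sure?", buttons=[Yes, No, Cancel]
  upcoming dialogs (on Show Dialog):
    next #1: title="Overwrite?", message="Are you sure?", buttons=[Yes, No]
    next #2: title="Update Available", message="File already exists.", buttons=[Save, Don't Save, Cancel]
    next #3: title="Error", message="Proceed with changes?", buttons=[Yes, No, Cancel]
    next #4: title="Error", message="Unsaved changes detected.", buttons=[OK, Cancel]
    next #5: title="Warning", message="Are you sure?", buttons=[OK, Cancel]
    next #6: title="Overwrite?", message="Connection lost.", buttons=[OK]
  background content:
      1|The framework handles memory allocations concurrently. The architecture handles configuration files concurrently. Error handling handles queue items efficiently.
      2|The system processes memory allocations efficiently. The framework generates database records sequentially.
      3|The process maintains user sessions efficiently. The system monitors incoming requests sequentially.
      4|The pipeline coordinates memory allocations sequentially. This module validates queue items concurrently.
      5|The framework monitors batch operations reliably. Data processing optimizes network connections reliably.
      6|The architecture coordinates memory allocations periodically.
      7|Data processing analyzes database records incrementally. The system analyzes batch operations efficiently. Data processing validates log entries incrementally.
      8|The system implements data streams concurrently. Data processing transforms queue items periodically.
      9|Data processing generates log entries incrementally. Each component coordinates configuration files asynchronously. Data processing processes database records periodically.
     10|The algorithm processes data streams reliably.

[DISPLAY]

                                    
                                    
                                    
                                    
━━━━━━━━━━━━━━━━━━━━━━━━━━━━━━━━┓   
MapNavigator                    ┃   
────────────────────────────────┨   
.#..............^....~....♣♣♣.  ┃   
.#.............^^...........~~  ┃   
.................^............  ┃   
...#┏━━━━━━━━━━━━━━━━━━━━━━━━━━━━━┓ 
...#┃ DialogModal                 ┃ 
...#┠─────────────────────────────┨ 
....┃The┌─────────────────────┐ry ┃ 
....┃The│   Update Available  │y a┃ 
....┃The│    Are you sure?    │ se┃ 
━━━━┃The│ [Yes]  No   Cancel  │emo┃ 
    ┃The└─────────────────────┘ch ┃ 
    ┃The architecture coordinates ┃ 
    ┗━━━━━━━━━━━━━━━━━━━━━━━━━━━━━┛ 
           ┃           #       ┃    
           ┃          +#       ┃    
           ┃          +        ┃    


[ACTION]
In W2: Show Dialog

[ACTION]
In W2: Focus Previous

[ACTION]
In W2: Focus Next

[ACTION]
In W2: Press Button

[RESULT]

                                    
                                    
                                    
                                    
━━━━━━━━━━━━━━━━━━━━━━━━━━━━━━━━┓   
MapNavigator                    ┃   
────────────────────────────────┨   
.#..............^....~....♣♣♣.  ┃   
.#.............^^...........~~  ┃   
.................^............  ┃   
...#┏━━━━━━━━━━━━━━━━━━━━━━━━━━━━━┓ 
...#┃ DialogModal                 ┃ 
...#┠─────────────────────────────┨ 
....┃The framework handles memory ┃ 
....┃The system processes memory a┃ 
....┃The process maintains user se┃ 
━━━━┃The pipeline coordinates memo┃ 
    ┃The framework monitors batch ┃ 
    ┃The architecture coordinates ┃ 
    ┗━━━━━━━━━━━━━━━━━━━━━━━━━━━━━┛ 
           ┃           #       ┃    
           ┃          +#       ┃    
           ┃          +        ┃    


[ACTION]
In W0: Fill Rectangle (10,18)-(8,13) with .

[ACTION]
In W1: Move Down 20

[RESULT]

                                    
                                    
                                    
                                    
━━━━━━━━━━━━━━━━━━━━━━━━━━━━━━━━┓   
MapNavigator                    ┃   
────────────────────────────────┨   
...........♣♣♣^...............  ┃   
.............^♣...............  ┃   
...............♣..............  ┃   
....┏━━━━━━━━━━━━━━━━━━━━━━━━━━━━━┓ 
....┃ DialogModal                 ┃ 
    ┠─────────────────────────────┨ 
    ┃The framework handles memory ┃ 
    ┃The system processes memory a┃ 
    ┃The process maintains user se┃ 
━━━━┃The pipeline coordinates memo┃ 
    ┃The framework monitors batch ┃ 
    ┃The architecture coordinates ┃ 
    ┗━━━━━━━━━━━━━━━━━━━━━━━━━━━━━┛ 
           ┃           #       ┃    
           ┃          +#       ┃    
           ┃          +        ┃    


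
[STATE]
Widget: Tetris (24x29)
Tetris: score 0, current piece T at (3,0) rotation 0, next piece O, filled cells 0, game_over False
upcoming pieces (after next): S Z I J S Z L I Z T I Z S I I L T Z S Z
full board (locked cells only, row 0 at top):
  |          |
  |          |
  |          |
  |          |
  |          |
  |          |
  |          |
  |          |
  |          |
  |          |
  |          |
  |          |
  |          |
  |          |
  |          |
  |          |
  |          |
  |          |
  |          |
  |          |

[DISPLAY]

    ▒     │Next:        
   ▒▒▒    │▓▓           
          │▓▓           
          │             
          │             
          │             
          │Score:       
          │0            
          │             
          │             
          │             
          │             
          │             
          │             
          │             
          │             
          │             
          │             
          │             
          │             
          │             
          │             
          │             
          │             
          │             
          │             
          │             
          │             
          │             


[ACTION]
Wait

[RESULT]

          │Next:        
    ▒     │▓▓           
   ▒▒▒    │▓▓           
          │             
          │             
          │             
          │Score:       
          │0            
          │             
          │             
          │             
          │             
          │             
          │             
          │             
          │             
          │             
          │             
          │             
          │             
          │             
          │             
          │             
          │             
          │             
          │             
          │             
          │             
          │             


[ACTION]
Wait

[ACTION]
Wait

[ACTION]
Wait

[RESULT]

          │Next:        
          │▓▓           
          │▓▓           
          │             
    ▒     │             
   ▒▒▒    │             
          │Score:       
          │0            
          │             
          │             
          │             
          │             
          │             
          │             
          │             
          │             
          │             
          │             
          │             
          │             
          │             
          │             
          │             
          │             
          │             
          │             
          │             
          │             
          │             


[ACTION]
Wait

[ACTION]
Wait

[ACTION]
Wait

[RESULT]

          │Next:        
          │▓▓           
          │▓▓           
          │             
          │             
          │             
          │Score:       
    ▒     │0            
   ▒▒▒    │             
          │             
          │             
          │             
          │             
          │             
          │             
          │             
          │             
          │             
          │             
          │             
          │             
          │             
          │             
          │             
          │             
          │             
          │             
          │             
          │             


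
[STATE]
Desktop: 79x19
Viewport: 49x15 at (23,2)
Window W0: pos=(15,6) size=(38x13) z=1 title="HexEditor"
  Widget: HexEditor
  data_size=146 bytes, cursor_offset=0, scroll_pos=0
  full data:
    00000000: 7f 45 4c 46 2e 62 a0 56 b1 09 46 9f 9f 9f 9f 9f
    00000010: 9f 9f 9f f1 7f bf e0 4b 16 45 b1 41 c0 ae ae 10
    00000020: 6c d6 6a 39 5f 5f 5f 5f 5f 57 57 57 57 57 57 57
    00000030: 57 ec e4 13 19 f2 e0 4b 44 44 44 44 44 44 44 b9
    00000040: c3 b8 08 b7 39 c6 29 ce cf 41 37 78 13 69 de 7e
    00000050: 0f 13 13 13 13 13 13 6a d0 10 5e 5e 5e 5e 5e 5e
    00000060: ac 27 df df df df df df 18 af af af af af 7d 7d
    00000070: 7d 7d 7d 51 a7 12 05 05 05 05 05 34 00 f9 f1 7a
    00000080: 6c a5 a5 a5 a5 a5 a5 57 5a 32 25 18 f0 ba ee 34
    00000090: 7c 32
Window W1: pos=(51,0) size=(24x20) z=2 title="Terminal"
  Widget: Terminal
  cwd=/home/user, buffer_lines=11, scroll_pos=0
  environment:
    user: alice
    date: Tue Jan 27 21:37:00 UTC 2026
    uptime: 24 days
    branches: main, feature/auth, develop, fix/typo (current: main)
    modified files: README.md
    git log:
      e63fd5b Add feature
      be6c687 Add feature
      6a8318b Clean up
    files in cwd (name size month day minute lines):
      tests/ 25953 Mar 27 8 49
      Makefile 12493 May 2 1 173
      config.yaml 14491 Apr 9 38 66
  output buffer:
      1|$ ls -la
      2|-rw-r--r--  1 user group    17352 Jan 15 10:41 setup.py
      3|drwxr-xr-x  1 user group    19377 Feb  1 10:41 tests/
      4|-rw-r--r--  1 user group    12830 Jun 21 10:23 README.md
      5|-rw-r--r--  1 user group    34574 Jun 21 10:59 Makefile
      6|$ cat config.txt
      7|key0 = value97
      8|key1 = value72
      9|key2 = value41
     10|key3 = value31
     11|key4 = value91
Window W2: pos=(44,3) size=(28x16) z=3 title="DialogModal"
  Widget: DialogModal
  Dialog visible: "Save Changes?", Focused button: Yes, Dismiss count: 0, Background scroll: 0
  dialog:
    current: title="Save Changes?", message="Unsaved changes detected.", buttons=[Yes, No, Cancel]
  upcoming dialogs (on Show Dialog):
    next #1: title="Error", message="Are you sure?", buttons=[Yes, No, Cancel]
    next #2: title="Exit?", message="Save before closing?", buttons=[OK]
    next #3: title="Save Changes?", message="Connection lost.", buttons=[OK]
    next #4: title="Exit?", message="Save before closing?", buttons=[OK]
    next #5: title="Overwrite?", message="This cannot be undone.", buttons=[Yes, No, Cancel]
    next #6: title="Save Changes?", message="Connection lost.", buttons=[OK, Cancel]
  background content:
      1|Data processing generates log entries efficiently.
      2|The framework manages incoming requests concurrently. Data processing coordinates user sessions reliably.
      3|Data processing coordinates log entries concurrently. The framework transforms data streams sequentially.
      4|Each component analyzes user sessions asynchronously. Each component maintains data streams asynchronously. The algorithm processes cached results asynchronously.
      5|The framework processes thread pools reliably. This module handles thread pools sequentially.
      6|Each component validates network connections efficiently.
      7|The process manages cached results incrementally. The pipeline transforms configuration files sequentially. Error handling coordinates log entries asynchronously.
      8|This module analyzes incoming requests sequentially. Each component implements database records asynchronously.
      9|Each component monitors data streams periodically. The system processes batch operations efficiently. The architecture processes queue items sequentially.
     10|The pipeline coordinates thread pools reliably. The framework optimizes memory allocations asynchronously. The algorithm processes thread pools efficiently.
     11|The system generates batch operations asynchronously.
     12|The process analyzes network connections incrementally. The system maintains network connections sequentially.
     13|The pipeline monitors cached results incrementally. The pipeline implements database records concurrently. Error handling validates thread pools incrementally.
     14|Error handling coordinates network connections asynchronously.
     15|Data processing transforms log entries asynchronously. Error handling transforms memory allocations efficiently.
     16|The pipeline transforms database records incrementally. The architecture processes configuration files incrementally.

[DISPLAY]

                            ┠────────────────────
                     ┏━━━━━━━━━━━━━━━━━━━━━━━━━━┓
                     ┃ DialogModal              ┃
                     ┠──────────────────────────┨
━━━━━━━━━━━━━━━━━━━━━┃Data processing generates ┃
tor                  ┃The framework manages inco┃
─────────────────────┃Data processing coordinate┃
0  7F 45 4c 46 2e 62 ┃Ea┌────────────────────┐us┃
0  9f 9f 9f f1 7f bf ┃Th│   Save Changes?    │th┃
0  6c d6 6a 39 5f 5f ┃Ea│Unsaved changes dete│ n┃
0  57 ec e4 13 19 f2 ┃Th│[Yes]  No   Cancel  │ed┃
0  c3 b8 08 b7 39 c6 ┃Th└────────────────────┘om┃
0  0f 13 13 13 13 13 ┃Each component monitors da┃
0  ac 27 df df df df ┃The pipeline coordinates t┃
0  7d 7d 7d 51 a7 12 ┃The system generates batch┃


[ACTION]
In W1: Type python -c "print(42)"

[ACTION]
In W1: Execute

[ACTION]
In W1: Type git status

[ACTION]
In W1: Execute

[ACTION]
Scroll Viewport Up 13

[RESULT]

                            ┏━━━━━━━━━━━━━━━━━━━━
                            ┃ Terminal           
                            ┠────────────────────
                     ┏━━━━━━━━━━━━━━━━━━━━━━━━━━┓
                     ┃ DialogModal              ┃
                     ┠──────────────────────────┨
━━━━━━━━━━━━━━━━━━━━━┃Data processing generates ┃
tor                  ┃The framework manages inco┃
─────────────────────┃Data processing coordinate┃
0  7F 45 4c 46 2e 62 ┃Ea┌────────────────────┐us┃
0  9f 9f 9f f1 7f bf ┃Th│   Save Changes?    │th┃
0  6c d6 6a 39 5f 5f ┃Ea│Unsaved changes dete│ n┃
0  57 ec e4 13 19 f2 ┃Th│[Yes]  No   Cancel  │ed┃
0  c3 b8 08 b7 39 c6 ┃Th└────────────────────┘om┃
0  0f 13 13 13 13 13 ┃Each component monitors da┃


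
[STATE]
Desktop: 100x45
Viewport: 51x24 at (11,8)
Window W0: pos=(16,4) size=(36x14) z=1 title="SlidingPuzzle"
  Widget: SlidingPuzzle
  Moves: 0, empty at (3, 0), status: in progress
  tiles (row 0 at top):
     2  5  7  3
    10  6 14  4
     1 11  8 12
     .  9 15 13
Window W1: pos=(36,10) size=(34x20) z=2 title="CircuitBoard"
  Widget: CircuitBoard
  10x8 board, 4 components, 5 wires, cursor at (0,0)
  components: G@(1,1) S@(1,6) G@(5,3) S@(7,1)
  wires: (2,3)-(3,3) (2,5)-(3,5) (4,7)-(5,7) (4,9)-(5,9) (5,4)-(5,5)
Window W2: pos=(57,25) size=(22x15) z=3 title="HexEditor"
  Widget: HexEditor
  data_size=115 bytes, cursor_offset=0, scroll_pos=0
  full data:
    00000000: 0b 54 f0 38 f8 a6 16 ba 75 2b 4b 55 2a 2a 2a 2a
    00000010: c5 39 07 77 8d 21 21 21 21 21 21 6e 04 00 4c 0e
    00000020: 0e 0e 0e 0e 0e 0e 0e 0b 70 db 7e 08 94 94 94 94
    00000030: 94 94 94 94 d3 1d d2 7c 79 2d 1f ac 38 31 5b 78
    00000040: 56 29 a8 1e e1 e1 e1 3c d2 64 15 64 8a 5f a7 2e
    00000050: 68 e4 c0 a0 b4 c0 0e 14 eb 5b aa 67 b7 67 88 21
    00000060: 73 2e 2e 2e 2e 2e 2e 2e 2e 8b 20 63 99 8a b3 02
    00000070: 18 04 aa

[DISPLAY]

     ┃│  2 │  5 │  7 │  3 │             ┃          
     ┃├────┼────┼────┼────┤             ┃          
     ┃│ 10 │  6 │ 14 │  4┏━━━━━━━━━━━━━━━━━━━━━━━━━
     ┃├────┼────┼────┼───┃ CircuitBoard            
     ┃│  1 │ 11 │  8 │ 12┠─────────────────────────
     ┃├────┼────┼────┼───┃   0 1 2 3 4 5 6 7 8 9   
     ┃│    │  9 │ 15 │ 13┃0  [.]                   
     ┃└────┴────┴────┴───┃                         
     ┃Moves: 0           ┃1       G                
     ┗━━━━━━━━━━━━━━━━━━━┃                         
                         ┃2               ·       ·
                         ┃                │       │
                         ┃3               ·       ·
                         ┃                         
                         ┃4                        
                         ┃                         
                         ┃5               G   · ─ ·
                         ┃                    ┏━━━━
                         ┃6                   ┃ Hex
                         ┃                    ┠────
                         ┃7       S           ┃0000
                         ┗━━━━━━━━━━━━━━━━━━━━┃0000
                                              ┃0000
                                              ┃0000


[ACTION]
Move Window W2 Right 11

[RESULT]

     ┃│  2 │  5 │  7 │  3 │             ┃          
     ┃├────┼────┼────┼────┤             ┃          
     ┃│ 10 │  6 │ 14 │  4┏━━━━━━━━━━━━━━━━━━━━━━━━━
     ┃├────┼────┼────┼───┃ CircuitBoard            
     ┃│  1 │ 11 │  8 │ 12┠─────────────────────────
     ┃├────┼────┼────┼───┃   0 1 2 3 4 5 6 7 8 9   
     ┃│    │  9 │ 15 │ 13┃0  [.]                   
     ┃└────┴────┴────┴───┃                         
     ┃Moves: 0           ┃1       G                
     ┗━━━━━━━━━━━━━━━━━━━┃                         
                         ┃2               ·       ·
                         ┃                │       │
                         ┃3               ·       ·
                         ┃                         
                         ┃4                        
                         ┃                         
                         ┃5               G   · ─ ·
                         ┃                         
                         ┃6                        
                         ┃                         
                         ┃7       S                
                         ┗━━━━━━━━━━━━━━━━━━━━━━━━━
                                                   
                                                   


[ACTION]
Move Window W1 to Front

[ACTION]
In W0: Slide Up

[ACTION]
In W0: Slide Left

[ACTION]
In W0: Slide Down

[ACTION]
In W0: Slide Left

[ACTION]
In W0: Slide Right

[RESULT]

     ┃│  2 │  5 │  7 │  3 │             ┃          
     ┃├────┼────┼────┼────┤             ┃          
     ┃│ 10 │  6 │ 14 │  4┏━━━━━━━━━━━━━━━━━━━━━━━━━
     ┃├────┼────┼────┼───┃ CircuitBoard            
     ┃│  1 │    │  8 │ 12┠─────────────────────────
     ┃├────┼────┼────┼───┃   0 1 2 3 4 5 6 7 8 9   
     ┃│  9 │ 11 │ 15 │ 13┃0  [.]                   
     ┃└────┴────┴────┴───┃                         
     ┃Moves: 4           ┃1       G                
     ┗━━━━━━━━━━━━━━━━━━━┃                         
                         ┃2               ·       ·
                         ┃                │       │
                         ┃3               ·       ·
                         ┃                         
                         ┃4                        
                         ┃                         
                         ┃5               G   · ─ ·
                         ┃                         
                         ┃6                        
                         ┃                         
                         ┃7       S                
                         ┗━━━━━━━━━━━━━━━━━━━━━━━━━
                                                   
                                                   
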